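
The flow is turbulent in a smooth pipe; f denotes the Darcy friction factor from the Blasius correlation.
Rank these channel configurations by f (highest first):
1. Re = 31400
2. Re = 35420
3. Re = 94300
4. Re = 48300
Case 1: f = 0.02374
Case 2: f = 0.02303
Case 3: f = 0.01803
Case 4: f = 0.02132
Ranking (highest first): 1, 2, 4, 3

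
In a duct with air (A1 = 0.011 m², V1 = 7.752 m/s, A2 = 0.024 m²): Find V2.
Formula: V_2 = \frac{A_1 V_1}{A_2}
V2 = 0.011·7.752/0.024 = 3.553 m/s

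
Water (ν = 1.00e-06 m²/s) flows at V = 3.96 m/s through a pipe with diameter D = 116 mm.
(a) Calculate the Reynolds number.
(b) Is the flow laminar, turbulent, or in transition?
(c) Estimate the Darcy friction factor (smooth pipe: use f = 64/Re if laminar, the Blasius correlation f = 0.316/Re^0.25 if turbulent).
(a) Re = V·D/ν = 3.96·0.116/1.00e-06 = 459360
(b) Flow regime: turbulent (Re > 4000)
(c) Friction factor: f = 0.316/Re^0.25 = 0.316/459360^0.25 = 0.01214 (Blasius is strictly valid for Re ≲ 1e5; used here as the smooth-pipe estimate the problem specifies)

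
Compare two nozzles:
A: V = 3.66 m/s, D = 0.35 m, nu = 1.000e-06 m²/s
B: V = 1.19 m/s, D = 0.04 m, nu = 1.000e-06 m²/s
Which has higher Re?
Re(A) = 1.281e+06, Re(B) = 47600. Answer: A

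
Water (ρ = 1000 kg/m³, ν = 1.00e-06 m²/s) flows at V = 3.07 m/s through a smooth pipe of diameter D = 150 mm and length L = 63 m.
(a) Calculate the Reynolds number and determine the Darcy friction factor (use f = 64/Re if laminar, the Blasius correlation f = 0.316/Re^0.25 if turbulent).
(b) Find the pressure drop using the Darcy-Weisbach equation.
(a) Re = V·D/ν = 3.07·0.15/1.00e-06 = 460500 → turbulent (Re > 4000); f = 0.316/Re^0.25 = 0.316/460500^0.25 = 0.012131 (Blasius is strictly valid for Re ≲ 1e5; used here as the smooth-pipe estimate the problem specifies)
(b) Darcy-Weisbach: ΔP = f·(L/D)·½ρV²/1000 = 0.012131·(63/0.150)·½·1000·3.07²/1000 = 24.01 kPa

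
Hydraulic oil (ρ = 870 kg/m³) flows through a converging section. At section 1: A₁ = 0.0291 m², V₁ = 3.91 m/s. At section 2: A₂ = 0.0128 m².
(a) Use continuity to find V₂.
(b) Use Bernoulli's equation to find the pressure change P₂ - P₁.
(a) Continuity: A₁V₁=A₂V₂ -> V₂=A₁V₁/A₂=0.0291*3.91/0.0128=8.89 m/s
(b) Bernoulli: P₂-P₁=0.5*rho*(V₁^2-V₂^2)/1000=0.5*870*(3.91^2-8.89^2)/1000=-27.73 kPa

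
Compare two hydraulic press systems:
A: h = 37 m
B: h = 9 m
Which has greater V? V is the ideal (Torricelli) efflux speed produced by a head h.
V(A) = 26.94 m/s, V(B) = 13.29 m/s. Answer: A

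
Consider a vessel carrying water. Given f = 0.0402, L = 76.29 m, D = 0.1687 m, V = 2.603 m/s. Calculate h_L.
Formula: h_L = f \frac{L}{D} \frac{V^2}{2g}
h_L = 0.0402·(76.29/0.1687)·2.603²/(2·9.81) = 6.278 m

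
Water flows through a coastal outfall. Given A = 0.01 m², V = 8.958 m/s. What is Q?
Formula: Q = A V
Q = 0.01·8.958·1000 = 89.58 L/s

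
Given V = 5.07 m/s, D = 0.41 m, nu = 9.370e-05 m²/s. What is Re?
Formula: Re = \frac{V D}{\nu}
Re = 5.07·0.41/9.370e-05 = 22185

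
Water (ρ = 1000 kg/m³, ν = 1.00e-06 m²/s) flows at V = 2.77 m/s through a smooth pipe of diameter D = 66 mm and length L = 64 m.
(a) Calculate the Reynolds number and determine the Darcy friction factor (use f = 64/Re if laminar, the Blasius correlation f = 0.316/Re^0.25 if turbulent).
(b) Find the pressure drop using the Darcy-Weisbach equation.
(a) Re = V·D/ν = 2.77·0.066/1.00e-06 = 182820 → turbulent (Re > 4000); f = 0.316/Re^0.25 = 0.316/182820^0.25 = 0.015282 (Blasius is strictly valid for Re ≲ 1e5; used here as the smooth-pipe estimate the problem specifies)
(b) Darcy-Weisbach: ΔP = f·(L/D)·½ρV²/1000 = 0.015282·(64/0.066)·½·1000·2.77²/1000 = 56.85 kPa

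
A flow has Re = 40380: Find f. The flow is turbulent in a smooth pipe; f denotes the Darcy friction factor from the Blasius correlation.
Formula: f = \frac{0.316}{Re^{0.25}}
f = 0.316/40380^0.25 = 0.02229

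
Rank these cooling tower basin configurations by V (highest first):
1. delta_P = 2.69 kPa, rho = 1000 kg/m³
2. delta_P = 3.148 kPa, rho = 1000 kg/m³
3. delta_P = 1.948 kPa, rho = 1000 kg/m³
Case 1: V = 2.319 m/s
Case 2: V = 2.509 m/s
Case 3: V = 1.974 m/s
Ranking (highest first): 2, 1, 3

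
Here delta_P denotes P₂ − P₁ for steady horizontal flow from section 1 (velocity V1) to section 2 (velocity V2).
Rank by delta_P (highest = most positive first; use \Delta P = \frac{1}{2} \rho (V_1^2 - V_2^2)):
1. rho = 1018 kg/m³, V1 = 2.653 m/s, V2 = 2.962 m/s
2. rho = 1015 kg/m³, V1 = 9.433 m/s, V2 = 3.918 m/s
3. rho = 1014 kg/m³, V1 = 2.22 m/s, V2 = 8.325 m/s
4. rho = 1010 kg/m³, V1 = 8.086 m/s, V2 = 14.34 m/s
Case 1: delta_P = -0.8831 kPa
Case 2: delta_P = 37.37 kPa
Case 3: delta_P = -32.64 kPa
Case 4: delta_P = -70.83 kPa
Ranking (highest first): 2, 1, 3, 4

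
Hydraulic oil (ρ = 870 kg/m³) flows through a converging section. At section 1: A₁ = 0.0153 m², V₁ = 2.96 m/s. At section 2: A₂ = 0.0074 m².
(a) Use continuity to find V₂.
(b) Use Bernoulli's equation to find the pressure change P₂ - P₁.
(a) Continuity: A₁V₁=A₂V₂ -> V₂=A₁V₁/A₂=0.0153*2.96/0.0074=6.12 m/s
(b) Bernoulli: P₂-P₁=0.5*rho*(V₁^2-V₂^2)/1000=0.5*870*(2.96^2-6.12^2)/1000=-12.48 kPa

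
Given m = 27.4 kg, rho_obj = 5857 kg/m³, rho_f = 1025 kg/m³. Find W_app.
Formula: W_{app} = mg\left(1 - \frac{\rho_f}{\rho_{obj}}\right)
W_app = 27.4·9.81·(1 − 1025/5857) = 221.8 N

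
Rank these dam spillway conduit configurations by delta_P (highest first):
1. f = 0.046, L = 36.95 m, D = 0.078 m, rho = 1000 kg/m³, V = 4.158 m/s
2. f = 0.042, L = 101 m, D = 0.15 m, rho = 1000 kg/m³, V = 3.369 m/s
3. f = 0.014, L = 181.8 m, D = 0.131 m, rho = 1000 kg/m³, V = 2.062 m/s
Case 1: delta_P = 188.4 kPa
Case 2: delta_P = 160.5 kPa
Case 3: delta_P = 41.3 kPa
Ranking (highest first): 1, 2, 3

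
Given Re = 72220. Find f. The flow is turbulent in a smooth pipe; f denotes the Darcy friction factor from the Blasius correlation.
Formula: f = \frac{0.316}{Re^{0.25}}
f = 0.316/72220^0.25 = 0.01928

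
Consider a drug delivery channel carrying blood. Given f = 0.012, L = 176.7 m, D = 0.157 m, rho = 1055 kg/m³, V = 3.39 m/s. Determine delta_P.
Formula: \Delta P = f \frac{L}{D} \frac{\rho V^2}{2}
delta_P = 0.012·(176.7/0.157)·0.5·1055·3.39²/1000 = 81.87 kPa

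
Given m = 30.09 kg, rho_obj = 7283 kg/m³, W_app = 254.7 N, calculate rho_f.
Formula: W_{app} = mg\left(1 - \frac{\rho_f}{\rho_{obj}}\right)
Substituting knowns: 254.7 = 30.09·9.81·(1 − rho_f/7283)
Solving for rho_f: rho_f = 7283·(1 − 254.7/(30.09·9.81)) = 998.8 kg/m³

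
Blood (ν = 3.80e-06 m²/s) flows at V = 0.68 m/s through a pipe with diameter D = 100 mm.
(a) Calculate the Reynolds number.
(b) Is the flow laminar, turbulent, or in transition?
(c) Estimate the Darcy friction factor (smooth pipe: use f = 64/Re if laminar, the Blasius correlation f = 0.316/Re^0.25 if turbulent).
(a) Re = V·D/ν = 0.68·0.1/3.80e-06 = 17895
(b) Flow regime: turbulent (Re > 4000)
(c) Friction factor: f = 0.316/Re^0.25 = 0.316/17895^0.25 = 0.02732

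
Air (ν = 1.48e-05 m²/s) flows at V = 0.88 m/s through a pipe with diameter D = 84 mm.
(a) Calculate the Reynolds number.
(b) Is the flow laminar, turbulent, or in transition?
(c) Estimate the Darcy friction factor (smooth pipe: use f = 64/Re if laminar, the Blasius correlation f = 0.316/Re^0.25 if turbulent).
(a) Re = V·D/ν = 0.88·0.084/1.48e-05 = 4994.6
(b) Flow regime: turbulent (Re > 4000)
(c) Friction factor: f = 0.316/Re^0.25 = 0.316/4994.6^0.25 = 0.03759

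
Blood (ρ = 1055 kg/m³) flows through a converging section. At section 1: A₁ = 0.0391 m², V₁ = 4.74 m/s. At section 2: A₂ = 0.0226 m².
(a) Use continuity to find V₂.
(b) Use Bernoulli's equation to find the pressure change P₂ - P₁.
(a) Continuity: A₁V₁=A₂V₂ -> V₂=A₁V₁/A₂=0.0391*4.74/0.0226=8.20 m/s
(b) Bernoulli: P₂-P₁=0.5*rho*(V₁^2-V₂^2)/1000=0.5*1055*(4.74^2-8.20^2)/1000=-23.62 kPa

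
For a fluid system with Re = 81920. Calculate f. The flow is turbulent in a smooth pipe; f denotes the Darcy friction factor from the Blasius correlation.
Formula: f = \frac{0.316}{Re^{0.25}}
f = 0.316/81920^0.25 = 0.01868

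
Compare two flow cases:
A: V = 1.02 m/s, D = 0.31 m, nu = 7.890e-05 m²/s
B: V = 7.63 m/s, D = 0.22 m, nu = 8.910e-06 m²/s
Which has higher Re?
Re(A) = 4008, Re(B) = 188395. Answer: B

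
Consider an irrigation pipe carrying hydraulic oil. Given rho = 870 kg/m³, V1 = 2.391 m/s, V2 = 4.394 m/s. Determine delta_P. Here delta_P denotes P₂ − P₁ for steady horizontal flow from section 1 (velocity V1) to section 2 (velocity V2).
Formula: \Delta P = \frac{1}{2} \rho (V_1^2 - V_2^2)
delta_P = 0.5·870·(2.391² − 4.394²)/1000 = -5.912 kPa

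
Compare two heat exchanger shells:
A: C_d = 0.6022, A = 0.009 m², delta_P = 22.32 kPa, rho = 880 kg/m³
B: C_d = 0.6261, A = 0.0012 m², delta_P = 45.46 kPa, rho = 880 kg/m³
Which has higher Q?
Q(A) = 38.6 L/s, Q(B) = 7.637 L/s. Answer: A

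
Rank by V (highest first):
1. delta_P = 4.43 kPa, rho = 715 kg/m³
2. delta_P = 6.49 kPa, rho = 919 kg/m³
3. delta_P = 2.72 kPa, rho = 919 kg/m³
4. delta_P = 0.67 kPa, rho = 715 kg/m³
Case 1: V = 3.52 m/s
Case 2: V = 3.758 m/s
Case 3: V = 2.433 m/s
Case 4: V = 1.369 m/s
Ranking (highest first): 2, 1, 3, 4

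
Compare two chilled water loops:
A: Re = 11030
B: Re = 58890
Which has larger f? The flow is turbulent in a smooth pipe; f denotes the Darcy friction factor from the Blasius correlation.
f(A) = 0.03083, f(B) = 0.02029. Answer: A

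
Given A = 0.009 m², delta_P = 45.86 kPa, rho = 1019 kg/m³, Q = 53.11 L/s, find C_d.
Formula: Q = C_d A \sqrt{\frac{2 \Delta P}{\rho}}
Substituting knowns: 53.11 = C_d·0.009·√(2·(45.86·1000)/1019)·1000
Solving for C_d: C_d = (53.11/1000)/(0.009·√(2·(45.86·1000)/1019)) = 0.622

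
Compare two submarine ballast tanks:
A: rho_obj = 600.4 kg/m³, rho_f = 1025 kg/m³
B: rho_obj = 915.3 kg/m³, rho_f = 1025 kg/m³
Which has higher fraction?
fraction(A) = 0.5858, fraction(B) = 0.893. Answer: B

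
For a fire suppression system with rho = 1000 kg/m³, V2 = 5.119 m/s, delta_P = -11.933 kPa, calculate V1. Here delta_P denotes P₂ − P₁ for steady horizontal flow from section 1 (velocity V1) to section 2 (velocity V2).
Formula: \Delta P = \frac{1}{2} \rho (V_1^2 - V_2^2)
Substituting knowns: -11.933 = 0.5·1000·(V1² − 5.119²)/1000
Solving for V1: V1 = √(5.119² + 2·(-11.933·1000)/1000) = 1.529 m/s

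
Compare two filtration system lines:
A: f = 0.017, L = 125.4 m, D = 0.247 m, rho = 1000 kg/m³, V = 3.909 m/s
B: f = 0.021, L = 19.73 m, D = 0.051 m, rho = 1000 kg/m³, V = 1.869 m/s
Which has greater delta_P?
delta_P(A) = 65.94 kPa, delta_P(B) = 14.19 kPa. Answer: A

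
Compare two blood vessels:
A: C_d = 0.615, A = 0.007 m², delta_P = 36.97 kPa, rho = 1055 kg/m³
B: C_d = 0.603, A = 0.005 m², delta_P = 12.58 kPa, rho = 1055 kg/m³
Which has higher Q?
Q(A) = 36.04 L/s, Q(B) = 14.72 L/s. Answer: A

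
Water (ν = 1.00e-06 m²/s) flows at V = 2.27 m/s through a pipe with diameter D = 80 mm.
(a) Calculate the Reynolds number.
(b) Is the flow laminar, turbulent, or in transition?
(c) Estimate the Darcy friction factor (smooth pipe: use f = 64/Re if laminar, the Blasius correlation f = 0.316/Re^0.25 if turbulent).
(a) Re = V·D/ν = 2.27·0.08/1.00e-06 = 181600
(b) Flow regime: turbulent (Re > 4000)
(c) Friction factor: f = 0.316/Re^0.25 = 0.316/181600^0.25 = 0.01531 (Blasius is strictly valid for Re ≲ 1e5; used here as the smooth-pipe estimate the problem specifies)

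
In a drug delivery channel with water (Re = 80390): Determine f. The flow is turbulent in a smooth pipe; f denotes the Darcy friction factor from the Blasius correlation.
Formula: f = \frac{0.316}{Re^{0.25}}
f = 0.316/80390^0.25 = 0.01877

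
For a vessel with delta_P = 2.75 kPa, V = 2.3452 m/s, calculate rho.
Formula: V = \sqrt{\frac{2 \Delta P}{\rho}}
Substituting knowns: 2.3452 = √(2·(2.75·1000)/rho)
Solving for rho: rho = 2·(2.75·1000)/2.3452² = 1000 kg/m³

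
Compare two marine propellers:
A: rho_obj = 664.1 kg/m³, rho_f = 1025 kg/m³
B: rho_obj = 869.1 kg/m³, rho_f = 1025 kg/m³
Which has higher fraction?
fraction(A) = 0.6479, fraction(B) = 0.8479. Answer: B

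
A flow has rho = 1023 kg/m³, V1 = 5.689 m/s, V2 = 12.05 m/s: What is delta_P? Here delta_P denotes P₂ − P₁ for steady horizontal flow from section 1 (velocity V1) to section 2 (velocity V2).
Formula: \Delta P = \frac{1}{2} \rho (V_1^2 - V_2^2)
delta_P = 0.5·1023·(5.689² − 12.05²)/1000 = -57.72 kPa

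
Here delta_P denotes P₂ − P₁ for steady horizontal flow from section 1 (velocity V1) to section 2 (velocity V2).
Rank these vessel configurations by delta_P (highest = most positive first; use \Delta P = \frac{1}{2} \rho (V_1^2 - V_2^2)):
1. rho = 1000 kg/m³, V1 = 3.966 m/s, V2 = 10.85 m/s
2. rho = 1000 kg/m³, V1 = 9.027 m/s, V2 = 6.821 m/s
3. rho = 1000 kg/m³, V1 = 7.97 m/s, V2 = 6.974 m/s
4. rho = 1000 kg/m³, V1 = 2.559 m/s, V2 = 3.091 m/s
Case 1: delta_P = -51 kPa
Case 2: delta_P = 17.48 kPa
Case 3: delta_P = 7.442 kPa
Case 4: delta_P = -1.503 kPa
Ranking (highest first): 2, 3, 4, 1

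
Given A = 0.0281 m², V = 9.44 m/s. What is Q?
Formula: Q = A V
Q = 0.0281·9.44·1000 = 265.3 L/s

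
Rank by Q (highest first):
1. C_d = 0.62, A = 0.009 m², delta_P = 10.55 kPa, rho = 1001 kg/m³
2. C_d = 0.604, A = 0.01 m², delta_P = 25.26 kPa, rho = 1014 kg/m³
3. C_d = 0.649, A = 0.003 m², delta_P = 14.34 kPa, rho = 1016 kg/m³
Case 1: Q = 25.62 L/s
Case 2: Q = 42.63 L/s
Case 3: Q = 10.34 L/s
Ranking (highest first): 2, 1, 3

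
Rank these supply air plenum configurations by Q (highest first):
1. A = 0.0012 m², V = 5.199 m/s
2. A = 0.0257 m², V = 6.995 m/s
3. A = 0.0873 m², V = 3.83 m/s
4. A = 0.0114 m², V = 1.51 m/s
Case 1: Q = 6.239 L/s
Case 2: Q = 179.8 L/s
Case 3: Q = 334.4 L/s
Case 4: Q = 17.21 L/s
Ranking (highest first): 3, 2, 4, 1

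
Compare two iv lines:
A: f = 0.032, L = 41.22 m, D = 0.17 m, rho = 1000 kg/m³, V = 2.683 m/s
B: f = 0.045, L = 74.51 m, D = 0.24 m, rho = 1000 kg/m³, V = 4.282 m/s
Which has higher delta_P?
delta_P(A) = 27.93 kPa, delta_P(B) = 128.1 kPa. Answer: B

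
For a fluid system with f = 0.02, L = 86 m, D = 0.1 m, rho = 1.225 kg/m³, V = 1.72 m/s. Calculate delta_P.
Formula: \Delta P = f \frac{L}{D} \frac{\rho V^2}{2}
delta_P = 0.02·(86/0.1)·0.5·1.225·1.72²/1000 = 0.03117 kPa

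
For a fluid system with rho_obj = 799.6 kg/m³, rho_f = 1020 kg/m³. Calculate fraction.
Formula: f_{sub} = \frac{\rho_{obj}}{\rho_f}
fraction = 799.6/1020 = 0.7839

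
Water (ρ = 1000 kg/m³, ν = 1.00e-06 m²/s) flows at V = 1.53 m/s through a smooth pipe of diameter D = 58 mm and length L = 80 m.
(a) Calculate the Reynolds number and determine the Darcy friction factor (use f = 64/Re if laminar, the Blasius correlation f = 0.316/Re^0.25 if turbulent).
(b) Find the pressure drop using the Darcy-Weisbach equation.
(a) Re = V·D/ν = 1.53·0.058/1.00e-06 = 88740 → turbulent (Re > 4000); f = 0.316/Re^0.25 = 0.316/88740^0.25 = 0.018309
(b) Darcy-Weisbach: ΔP = f·(L/D)·½ρV²/1000 = 0.018309·(80/0.058)·½·1000·1.53²/1000 = 29.56 kPa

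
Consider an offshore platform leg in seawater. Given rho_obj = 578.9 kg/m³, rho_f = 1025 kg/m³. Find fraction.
Formula: f_{sub} = \frac{\rho_{obj}}{\rho_f}
fraction = 578.9/1025 = 0.5648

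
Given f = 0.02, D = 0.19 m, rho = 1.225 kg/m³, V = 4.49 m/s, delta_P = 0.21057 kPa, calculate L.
Formula: \Delta P = f \frac{L}{D} \frac{\rho V^2}{2}
Substituting knowns: 0.21057 = 0.02·(L/0.19)·0.5·1.225·4.49²/1000
Solving for L: L = (0.21057·1000)·0.19/(0.02·0.5·1.225·4.49²) = 162 m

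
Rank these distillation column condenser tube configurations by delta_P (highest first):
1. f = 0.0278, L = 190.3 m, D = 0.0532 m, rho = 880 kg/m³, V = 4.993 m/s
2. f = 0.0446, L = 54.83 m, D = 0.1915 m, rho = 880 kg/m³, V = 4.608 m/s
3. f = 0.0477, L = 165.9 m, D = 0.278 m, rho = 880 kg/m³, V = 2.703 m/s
Case 1: delta_P = 1091 kPa
Case 2: delta_P = 119.3 kPa
Case 3: delta_P = 91.51 kPa
Ranking (highest first): 1, 2, 3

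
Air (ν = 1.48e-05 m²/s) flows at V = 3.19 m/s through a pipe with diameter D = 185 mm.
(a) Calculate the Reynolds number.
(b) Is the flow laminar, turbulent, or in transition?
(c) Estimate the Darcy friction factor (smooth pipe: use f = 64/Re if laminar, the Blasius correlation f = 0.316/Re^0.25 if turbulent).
(a) Re = V·D/ν = 3.19·0.185/1.48e-05 = 39875
(b) Flow regime: turbulent (Re > 4000)
(c) Friction factor: f = 0.316/Re^0.25 = 0.316/39875^0.25 = 0.02236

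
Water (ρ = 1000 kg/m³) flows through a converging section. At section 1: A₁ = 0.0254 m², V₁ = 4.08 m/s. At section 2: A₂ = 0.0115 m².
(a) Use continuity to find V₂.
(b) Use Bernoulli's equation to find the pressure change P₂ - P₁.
(a) Continuity: A₁V₁=A₂V₂ -> V₂=A₁V₁/A₂=0.0254*4.08/0.0115=9.01 m/s
(b) Bernoulli: P₂-P₁=0.5*rho*(V₁^2-V₂^2)/1000=0.5*1000*(4.08^2-9.01^2)/1000=-32.27 kPa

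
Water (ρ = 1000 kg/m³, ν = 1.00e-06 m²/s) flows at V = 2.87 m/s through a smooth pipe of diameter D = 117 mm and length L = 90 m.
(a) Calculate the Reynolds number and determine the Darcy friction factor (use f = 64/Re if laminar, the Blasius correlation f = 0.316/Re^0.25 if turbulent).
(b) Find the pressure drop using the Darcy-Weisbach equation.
(a) Re = V·D/ν = 2.87·0.117/1.00e-06 = 335790 → turbulent (Re > 4000); f = 0.316/Re^0.25 = 0.316/335790^0.25 = 0.013127 (Blasius is strictly valid for Re ≲ 1e5; used here as the smooth-pipe estimate the problem specifies)
(b) Darcy-Weisbach: ΔP = f·(L/D)·½ρV²/1000 = 0.013127·(90/0.117)·½·1000·2.87²/1000 = 41.59 kPa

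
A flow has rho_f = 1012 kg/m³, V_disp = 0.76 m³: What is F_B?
Formula: F_B = \rho_f g V_{disp}
F_B = 1012·9.81·0.76 = 7545 N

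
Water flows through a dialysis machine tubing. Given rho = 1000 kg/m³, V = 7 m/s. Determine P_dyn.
Formula: P_{dyn} = \frac{1}{2} \rho V^2
P_dyn = 0.5·1000·7²/1000 = 24.5 kPa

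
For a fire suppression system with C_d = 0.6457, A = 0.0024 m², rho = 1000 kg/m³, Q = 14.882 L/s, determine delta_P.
Formula: Q = C_d A \sqrt{\frac{2 \Delta P}{\rho}}
Substituting knowns: 14.882 = 0.6457·0.0024·√(2·(delta_P·1000)/1000)·1000
Solving for delta_P: delta_P = ((14.882/1000)/(0.6457·0.0024))²·1000/2/1000 = 46.11 kPa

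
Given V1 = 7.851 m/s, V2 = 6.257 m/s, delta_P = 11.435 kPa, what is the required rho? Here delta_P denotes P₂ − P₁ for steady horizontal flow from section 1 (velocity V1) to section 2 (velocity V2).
Formula: \Delta P = \frac{1}{2} \rho (V_1^2 - V_2^2)
Substituting knowns: 11.435 = 0.5·rho·(7.851² − 6.257²)/1000
Solving for rho: rho = 2·(11.435·1000)/(7.851² − 6.257²) = 1017 kg/m³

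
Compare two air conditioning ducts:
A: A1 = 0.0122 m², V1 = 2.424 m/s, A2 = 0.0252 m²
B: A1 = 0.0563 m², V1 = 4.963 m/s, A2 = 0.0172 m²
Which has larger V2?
V2(A) = 1.174 m/s, V2(B) = 16.25 m/s. Answer: B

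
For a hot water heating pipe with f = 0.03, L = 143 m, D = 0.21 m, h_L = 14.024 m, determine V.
Formula: h_L = f \frac{L}{D} \frac{V^2}{2g}
Substituting knowns: 14.024 = 0.03·(143/0.21)·V²/(2·9.81)
Solving for V: V = √(14.024·2·9.81/(0.03·(143/0.21))) = 3.67 m/s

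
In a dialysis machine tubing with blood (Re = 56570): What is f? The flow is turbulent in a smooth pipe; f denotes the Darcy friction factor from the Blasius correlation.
Formula: f = \frac{0.316}{Re^{0.25}}
f = 0.316/56570^0.25 = 0.02049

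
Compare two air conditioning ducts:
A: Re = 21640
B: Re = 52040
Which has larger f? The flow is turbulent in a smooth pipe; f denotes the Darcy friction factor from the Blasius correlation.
f(A) = 0.02605, f(B) = 0.02092. Answer: A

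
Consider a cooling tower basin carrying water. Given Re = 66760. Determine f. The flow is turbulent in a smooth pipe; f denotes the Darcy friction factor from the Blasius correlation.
Formula: f = \frac{0.316}{Re^{0.25}}
f = 0.316/66760^0.25 = 0.01966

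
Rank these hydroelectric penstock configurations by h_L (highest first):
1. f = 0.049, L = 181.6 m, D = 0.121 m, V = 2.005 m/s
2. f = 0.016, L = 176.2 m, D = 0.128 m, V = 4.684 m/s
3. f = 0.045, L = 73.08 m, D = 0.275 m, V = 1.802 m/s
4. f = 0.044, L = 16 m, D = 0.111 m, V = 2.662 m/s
Case 1: h_L = 15.07 m
Case 2: h_L = 24.63 m
Case 3: h_L = 1.979 m
Case 4: h_L = 2.291 m
Ranking (highest first): 2, 1, 4, 3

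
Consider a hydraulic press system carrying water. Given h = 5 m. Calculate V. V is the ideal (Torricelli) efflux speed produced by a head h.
Formula: V = \sqrt{2 g h}
V = √(2·9.81·5) = 9.905 m/s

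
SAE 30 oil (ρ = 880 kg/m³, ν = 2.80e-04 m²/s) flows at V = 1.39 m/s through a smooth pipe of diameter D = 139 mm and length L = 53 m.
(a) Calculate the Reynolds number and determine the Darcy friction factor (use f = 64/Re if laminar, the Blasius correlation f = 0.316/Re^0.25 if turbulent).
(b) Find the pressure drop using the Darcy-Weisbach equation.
(a) Re = V·D/ν = 1.39·0.139/2.80e-04 = 690.04 → laminar (Re < 2300); f = 64/Re = 64/690.04 = 0.092748
(b) Darcy-Weisbach: ΔP = f·(L/D)·½ρV²/1000 = 0.092748·(53/0.139)·½·880·1.39²/1000 = 30.06 kPa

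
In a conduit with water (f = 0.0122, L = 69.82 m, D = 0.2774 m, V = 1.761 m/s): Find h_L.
Formula: h_L = f \frac{L}{D} \frac{V^2}{2g}
h_L = 0.0122·(69.82/0.2774)·1.761²/(2·9.81) = 0.4853 m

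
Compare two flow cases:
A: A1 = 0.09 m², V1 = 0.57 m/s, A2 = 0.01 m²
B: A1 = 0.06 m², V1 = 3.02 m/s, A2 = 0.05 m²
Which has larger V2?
V2(A) = 5.13 m/s, V2(B) = 3.624 m/s. Answer: A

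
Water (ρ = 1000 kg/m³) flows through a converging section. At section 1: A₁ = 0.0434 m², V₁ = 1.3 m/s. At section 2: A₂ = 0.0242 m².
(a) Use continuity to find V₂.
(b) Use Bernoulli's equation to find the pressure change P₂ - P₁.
(a) Continuity: A₁V₁=A₂V₂ -> V₂=A₁V₁/A₂=0.0434*1.3/0.0242=2.33 m/s
(b) Bernoulli: P₂-P₁=0.5*rho*(V₁^2-V₂^2)/1000=0.5*1000*(1.3^2-2.33^2)/1000=-1.869 kPa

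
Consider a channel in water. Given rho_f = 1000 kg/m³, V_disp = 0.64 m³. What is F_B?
Formula: F_B = \rho_f g V_{disp}
F_B = 1000·9.81·0.64 = 6278 N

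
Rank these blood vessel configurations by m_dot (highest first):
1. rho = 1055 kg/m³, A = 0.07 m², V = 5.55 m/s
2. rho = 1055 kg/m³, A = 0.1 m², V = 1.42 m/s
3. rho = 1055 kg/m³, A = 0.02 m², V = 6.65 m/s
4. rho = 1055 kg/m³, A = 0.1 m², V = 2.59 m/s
Case 1: m_dot = 409.9 kg/s
Case 2: m_dot = 149.8 kg/s
Case 3: m_dot = 140.3 kg/s
Case 4: m_dot = 273.2 kg/s
Ranking (highest first): 1, 4, 2, 3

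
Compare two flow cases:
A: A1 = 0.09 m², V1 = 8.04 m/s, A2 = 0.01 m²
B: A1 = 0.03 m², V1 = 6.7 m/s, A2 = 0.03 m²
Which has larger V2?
V2(A) = 72.36 m/s, V2(B) = 6.7 m/s. Answer: A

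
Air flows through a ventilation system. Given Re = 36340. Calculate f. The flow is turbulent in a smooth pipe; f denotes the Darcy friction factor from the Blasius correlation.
Formula: f = \frac{0.316}{Re^{0.25}}
f = 0.316/36340^0.25 = 0.02289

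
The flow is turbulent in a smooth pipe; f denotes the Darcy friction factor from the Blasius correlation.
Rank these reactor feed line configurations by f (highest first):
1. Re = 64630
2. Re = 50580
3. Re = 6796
Case 1: f = 0.01982
Case 2: f = 0.02107
Case 3: f = 0.0348
Ranking (highest first): 3, 2, 1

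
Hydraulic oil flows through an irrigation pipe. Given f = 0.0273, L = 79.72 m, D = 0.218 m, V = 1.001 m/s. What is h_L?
Formula: h_L = f \frac{L}{D} \frac{V^2}{2g}
h_L = 0.0273·(79.72/0.218)·1.001²/(2·9.81) = 0.5099 m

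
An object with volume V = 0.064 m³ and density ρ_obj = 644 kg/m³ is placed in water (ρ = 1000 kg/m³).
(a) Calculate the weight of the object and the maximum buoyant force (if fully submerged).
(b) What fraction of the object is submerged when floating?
(a) W=rho_obj*g*V=644*9.81*0.064=404.3 N; F_B(max)=rho*g*V=1000*9.81*0.064=627.8 N
(b) Floating fraction=rho_obj/rho=644/1000=0.644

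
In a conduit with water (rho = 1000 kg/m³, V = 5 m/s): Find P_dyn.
Formula: P_{dyn} = \frac{1}{2} \rho V^2
P_dyn = 0.5·1000·5²/1000 = 12.5 kPa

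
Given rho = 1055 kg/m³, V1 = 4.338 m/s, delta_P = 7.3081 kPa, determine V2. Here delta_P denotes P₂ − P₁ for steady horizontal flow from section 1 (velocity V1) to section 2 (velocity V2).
Formula: \Delta P = \frac{1}{2} \rho (V_1^2 - V_2^2)
Substituting knowns: 7.3081 = 0.5·1055·(4.338² − V2²)/1000
Solving for V2: V2 = √(4.338² − 2·(7.3081·1000)/1055) = 2.228 m/s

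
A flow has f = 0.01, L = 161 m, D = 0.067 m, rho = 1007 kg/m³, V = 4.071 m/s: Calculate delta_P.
Formula: \Delta P = f \frac{L}{D} \frac{\rho V^2}{2}
delta_P = 0.01·(161/0.067)·0.5·1007·4.071²/1000 = 200.5 kPa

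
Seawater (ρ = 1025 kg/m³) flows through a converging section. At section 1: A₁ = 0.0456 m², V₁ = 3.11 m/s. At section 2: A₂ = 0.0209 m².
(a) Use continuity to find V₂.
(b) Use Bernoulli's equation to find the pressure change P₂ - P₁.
(a) Continuity: A₁V₁=A₂V₂ -> V₂=A₁V₁/A₂=0.0456*3.11/0.0209=6.79 m/s
(b) Bernoulli: P₂-P₁=0.5*rho*(V₁^2-V₂^2)/1000=0.5*1025*(3.11^2-6.79^2)/1000=-18.67 kPa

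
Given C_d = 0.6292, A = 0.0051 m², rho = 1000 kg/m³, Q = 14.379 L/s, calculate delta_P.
Formula: Q = C_d A \sqrt{\frac{2 \Delta P}{\rho}}
Substituting knowns: 14.379 = 0.6292·0.0051·√(2·(delta_P·1000)/1000)·1000
Solving for delta_P: delta_P = ((14.379/1000)/(0.6292·0.0051))²·1000/2/1000 = 10.04 kPa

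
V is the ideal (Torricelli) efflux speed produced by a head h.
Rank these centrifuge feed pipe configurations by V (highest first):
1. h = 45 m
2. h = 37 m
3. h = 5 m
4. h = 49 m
Case 1: V = 29.71 m/s
Case 2: V = 26.94 m/s
Case 3: V = 9.905 m/s
Case 4: V = 31.01 m/s
Ranking (highest first): 4, 1, 2, 3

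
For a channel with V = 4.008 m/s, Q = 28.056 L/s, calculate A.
Formula: Q = A V
Substituting knowns: 28.056 = A·4.008·1000
Solving for A: A = (28.056/1000)/4.008 = 0.007 m²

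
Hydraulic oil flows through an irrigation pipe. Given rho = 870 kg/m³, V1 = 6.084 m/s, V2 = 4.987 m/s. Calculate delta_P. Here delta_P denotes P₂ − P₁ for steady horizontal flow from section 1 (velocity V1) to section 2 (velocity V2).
Formula: \Delta P = \frac{1}{2} \rho (V_1^2 - V_2^2)
delta_P = 0.5·870·(6.084² − 4.987²)/1000 = 5.283 kPa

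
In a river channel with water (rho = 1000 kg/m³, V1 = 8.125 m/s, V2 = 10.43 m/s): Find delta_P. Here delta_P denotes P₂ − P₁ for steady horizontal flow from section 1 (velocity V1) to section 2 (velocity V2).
Formula: \Delta P = \frac{1}{2} \rho (V_1^2 - V_2^2)
delta_P = 0.5·1000·(8.125² − 10.43²)/1000 = -21.38 kPa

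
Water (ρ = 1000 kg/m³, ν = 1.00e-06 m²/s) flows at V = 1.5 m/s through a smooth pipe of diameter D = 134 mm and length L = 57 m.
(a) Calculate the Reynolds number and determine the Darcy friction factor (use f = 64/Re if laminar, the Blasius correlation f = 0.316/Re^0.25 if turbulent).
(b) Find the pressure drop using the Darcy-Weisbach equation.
(a) Re = V·D/ν = 1.5·0.134/1.00e-06 = 201000 → turbulent (Re > 4000); f = 0.316/Re^0.25 = 0.316/201000^0.25 = 0.014924 (Blasius is strictly valid for Re ≲ 1e5; used here as the smooth-pipe estimate the problem specifies)
(b) Darcy-Weisbach: ΔP = f·(L/D)·½ρV²/1000 = 0.014924·(57/0.134)·½·1000·1.5²/1000 = 7.142 kPa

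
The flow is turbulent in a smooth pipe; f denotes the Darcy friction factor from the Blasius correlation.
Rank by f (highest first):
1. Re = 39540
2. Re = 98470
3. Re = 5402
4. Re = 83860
Case 1: f = 0.02241
Case 2: f = 0.01784
Case 3: f = 0.03686
Case 4: f = 0.01857
Ranking (highest first): 3, 1, 4, 2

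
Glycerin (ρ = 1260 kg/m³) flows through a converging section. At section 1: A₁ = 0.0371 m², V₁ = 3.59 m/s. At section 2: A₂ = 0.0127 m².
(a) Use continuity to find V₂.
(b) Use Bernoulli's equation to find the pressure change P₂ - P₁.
(a) Continuity: A₁V₁=A₂V₂ -> V₂=A₁V₁/A₂=0.0371*3.59/0.0127=10.49 m/s
(b) Bernoulli: P₂-P₁=0.5*rho*(V₁^2-V₂^2)/1000=0.5*1260*(3.59^2-10.49^2)/1000=-61.21 kPa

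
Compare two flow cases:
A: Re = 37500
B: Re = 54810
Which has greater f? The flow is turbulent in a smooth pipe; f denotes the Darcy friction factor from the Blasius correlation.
f(A) = 0.02271, f(B) = 0.02065. Answer: A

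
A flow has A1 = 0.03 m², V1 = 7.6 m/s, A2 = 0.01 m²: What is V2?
Formula: V_2 = \frac{A_1 V_1}{A_2}
V2 = 0.03·7.6/0.01 = 22.8 m/s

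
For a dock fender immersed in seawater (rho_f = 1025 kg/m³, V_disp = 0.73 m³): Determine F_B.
Formula: F_B = \rho_f g V_{disp}
F_B = 1025·9.81·0.73 = 7340 N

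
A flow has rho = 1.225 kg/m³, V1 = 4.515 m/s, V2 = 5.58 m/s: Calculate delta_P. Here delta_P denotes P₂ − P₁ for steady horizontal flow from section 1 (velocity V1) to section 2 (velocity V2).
Formula: \Delta P = \frac{1}{2} \rho (V_1^2 - V_2^2)
delta_P = 0.5·1.225·(4.515² − 5.58²)/1000 = -0.006585 kPa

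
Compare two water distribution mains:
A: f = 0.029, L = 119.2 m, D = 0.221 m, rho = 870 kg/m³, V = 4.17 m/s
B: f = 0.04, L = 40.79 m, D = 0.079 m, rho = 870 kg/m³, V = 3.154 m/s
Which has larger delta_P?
delta_P(A) = 118.3 kPa, delta_P(B) = 89.37 kPa. Answer: A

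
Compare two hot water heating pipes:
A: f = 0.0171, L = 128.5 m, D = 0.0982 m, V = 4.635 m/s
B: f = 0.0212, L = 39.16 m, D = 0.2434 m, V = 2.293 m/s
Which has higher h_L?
h_L(A) = 24.5 m, h_L(B) = 0.914 m. Answer: A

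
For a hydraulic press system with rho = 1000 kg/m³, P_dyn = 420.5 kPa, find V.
Formula: P_{dyn} = \frac{1}{2} \rho V^2
Substituting knowns: 420.5 = 0.5·1000·V²/1000
Solving for V: V = √(2·(420.5·1000)/1000) = 29 m/s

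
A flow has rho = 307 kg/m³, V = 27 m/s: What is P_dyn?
Formula: P_{dyn} = \frac{1}{2} \rho V^2
P_dyn = 0.5·307·27²/1000 = 111.9 kPa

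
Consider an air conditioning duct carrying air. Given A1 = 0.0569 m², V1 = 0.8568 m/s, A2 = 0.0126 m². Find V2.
Formula: V_2 = \frac{A_1 V_1}{A_2}
V2 = 0.0569·0.8568/0.0126 = 3.869 m/s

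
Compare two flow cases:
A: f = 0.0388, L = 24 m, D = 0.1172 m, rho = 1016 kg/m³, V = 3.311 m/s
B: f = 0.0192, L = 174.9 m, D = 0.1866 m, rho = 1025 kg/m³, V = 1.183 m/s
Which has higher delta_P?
delta_P(A) = 44.25 kPa, delta_P(B) = 12.91 kPa. Answer: A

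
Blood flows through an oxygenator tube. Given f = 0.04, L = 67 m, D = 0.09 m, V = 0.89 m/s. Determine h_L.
Formula: h_L = f \frac{L}{D} \frac{V^2}{2g}
h_L = 0.04·(67/0.09)·0.89²/(2·9.81) = 1.202 m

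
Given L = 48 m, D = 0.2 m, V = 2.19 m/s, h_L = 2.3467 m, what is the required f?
Formula: h_L = f \frac{L}{D} \frac{V^2}{2g}
Substituting knowns: 2.3467 = f·(48/0.2)·2.19²/(2·9.81)
Solving for f: f = 2.3467·2·9.81/((48/0.2)·2.19²) = 0.04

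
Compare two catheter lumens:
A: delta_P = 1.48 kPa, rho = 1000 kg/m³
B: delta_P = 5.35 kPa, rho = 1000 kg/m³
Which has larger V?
V(A) = 1.72 m/s, V(B) = 3.271 m/s. Answer: B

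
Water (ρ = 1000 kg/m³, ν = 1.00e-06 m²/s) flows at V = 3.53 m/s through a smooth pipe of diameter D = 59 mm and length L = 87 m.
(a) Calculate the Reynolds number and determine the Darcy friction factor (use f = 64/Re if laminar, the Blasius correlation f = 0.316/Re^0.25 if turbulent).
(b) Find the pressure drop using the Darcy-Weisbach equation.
(a) Re = V·D/ν = 3.53·0.059/1.00e-06 = 208270 → turbulent (Re > 4000); f = 0.316/Re^0.25 = 0.316/208270^0.25 = 0.014792 (Blasius is strictly valid for Re ≲ 1e5; used here as the smooth-pipe estimate the problem specifies)
(b) Darcy-Weisbach: ΔP = f·(L/D)·½ρV²/1000 = 0.014792·(87/0.059)·½·1000·3.53²/1000 = 135.9 kPa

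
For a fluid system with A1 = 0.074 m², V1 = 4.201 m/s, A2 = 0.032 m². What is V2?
Formula: V_2 = \frac{A_1 V_1}{A_2}
V2 = 0.074·4.201/0.032 = 9.715 m/s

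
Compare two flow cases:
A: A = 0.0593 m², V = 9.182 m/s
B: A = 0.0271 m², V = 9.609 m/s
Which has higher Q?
Q(A) = 544.5 L/s, Q(B) = 260.4 L/s. Answer: A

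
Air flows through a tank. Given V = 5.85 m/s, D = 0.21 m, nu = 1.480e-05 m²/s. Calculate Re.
Formula: Re = \frac{V D}{\nu}
Re = 5.85·0.21/1.480e-05 = 83007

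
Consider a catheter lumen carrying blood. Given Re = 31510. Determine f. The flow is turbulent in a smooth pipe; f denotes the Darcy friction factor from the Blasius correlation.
Formula: f = \frac{0.316}{Re^{0.25}}
f = 0.316/31510^0.25 = 0.02372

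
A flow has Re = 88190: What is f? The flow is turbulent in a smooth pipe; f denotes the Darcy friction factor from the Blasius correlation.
Formula: f = \frac{0.316}{Re^{0.25}}
f = 0.316/88190^0.25 = 0.01834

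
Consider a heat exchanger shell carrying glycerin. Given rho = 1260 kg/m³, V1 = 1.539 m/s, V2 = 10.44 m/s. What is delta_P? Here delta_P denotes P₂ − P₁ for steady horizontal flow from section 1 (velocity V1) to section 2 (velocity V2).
Formula: \Delta P = \frac{1}{2} \rho (V_1^2 - V_2^2)
delta_P = 0.5·1260·(1.539² − 10.44²)/1000 = -67.17 kPa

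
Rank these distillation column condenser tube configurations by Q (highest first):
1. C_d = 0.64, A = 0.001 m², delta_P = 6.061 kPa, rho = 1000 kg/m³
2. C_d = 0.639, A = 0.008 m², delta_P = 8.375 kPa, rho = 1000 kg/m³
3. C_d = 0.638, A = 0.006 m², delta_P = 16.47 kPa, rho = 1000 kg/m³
Case 1: Q = 2.228 L/s
Case 2: Q = 20.92 L/s
Case 3: Q = 21.97 L/s
Ranking (highest first): 3, 2, 1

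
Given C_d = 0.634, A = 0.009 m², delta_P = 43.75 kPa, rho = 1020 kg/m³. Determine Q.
Formula: Q = C_d A \sqrt{\frac{2 \Delta P}{\rho}}
Q = 0.634·0.009·√(2·(43.75·1000)/1020)·1000 = 52.85 L/s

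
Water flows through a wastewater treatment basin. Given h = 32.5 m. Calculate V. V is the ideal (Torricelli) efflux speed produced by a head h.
Formula: V = \sqrt{2 g h}
V = √(2·9.81·32.5) = 25.25 m/s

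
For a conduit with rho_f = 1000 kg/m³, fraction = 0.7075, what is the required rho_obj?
Formula: f_{sub} = \frac{\rho_{obj}}{\rho_f}
Substituting knowns: 0.7075 = rho_obj/1000
Solving for rho_obj: rho_obj = 0.7075·1000 = 707.5 kg/m³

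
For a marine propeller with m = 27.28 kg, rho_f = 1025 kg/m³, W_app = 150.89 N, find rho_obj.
Formula: W_{app} = mg\left(1 - \frac{\rho_f}{\rho_{obj}}\right)
Substituting knowns: 150.89 = 27.28·9.81·(1 − 1025/rho_obj)
Solving for rho_obj: rho_obj = 1025/(1 − 150.89/(27.28·9.81)) = 2350 kg/m³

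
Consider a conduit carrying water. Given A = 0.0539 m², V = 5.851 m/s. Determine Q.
Formula: Q = A V
Q = 0.0539·5.851·1000 = 315.4 L/s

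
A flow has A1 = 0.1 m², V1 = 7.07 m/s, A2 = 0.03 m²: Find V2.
Formula: V_2 = \frac{A_1 V_1}{A_2}
V2 = 0.1·7.07/0.03 = 23.57 m/s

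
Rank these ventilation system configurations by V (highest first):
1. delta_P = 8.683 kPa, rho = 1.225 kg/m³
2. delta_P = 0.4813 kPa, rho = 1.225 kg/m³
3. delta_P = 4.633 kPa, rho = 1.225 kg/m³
Case 1: V = 119.1 m/s
Case 2: V = 28.03 m/s
Case 3: V = 86.97 m/s
Ranking (highest first): 1, 3, 2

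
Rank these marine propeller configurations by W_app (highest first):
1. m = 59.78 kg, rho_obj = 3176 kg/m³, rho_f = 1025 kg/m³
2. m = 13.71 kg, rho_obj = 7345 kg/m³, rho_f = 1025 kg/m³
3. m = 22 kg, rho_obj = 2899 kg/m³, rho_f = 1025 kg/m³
Case 1: W_app = 397.2 N
Case 2: W_app = 115.7 N
Case 3: W_app = 139.5 N
Ranking (highest first): 1, 3, 2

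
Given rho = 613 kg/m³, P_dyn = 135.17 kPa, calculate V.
Formula: P_{dyn} = \frac{1}{2} \rho V^2
Substituting knowns: 135.17 = 0.5·613·V²/1000
Solving for V: V = √(2·(135.17·1000)/613) = 21 m/s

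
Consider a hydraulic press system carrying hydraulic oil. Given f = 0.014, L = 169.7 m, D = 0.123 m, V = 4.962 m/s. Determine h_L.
Formula: h_L = f \frac{L}{D} \frac{V^2}{2g}
h_L = 0.014·(169.7/0.123)·4.962²/(2·9.81) = 24.24 m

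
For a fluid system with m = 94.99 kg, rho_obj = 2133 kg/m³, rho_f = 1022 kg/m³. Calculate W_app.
Formula: W_{app} = mg\left(1 - \frac{\rho_f}{\rho_{obj}}\right)
W_app = 94.99·9.81·(1 − 1022/2133) = 485.4 N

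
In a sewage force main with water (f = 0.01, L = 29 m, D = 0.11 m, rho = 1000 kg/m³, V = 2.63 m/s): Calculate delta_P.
Formula: \Delta P = f \frac{L}{D} \frac{\rho V^2}{2}
delta_P = 0.01·(29/0.11)·0.5·1000·2.63²/1000 = 9.118 kPa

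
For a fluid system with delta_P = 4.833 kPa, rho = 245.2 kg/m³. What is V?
Formula: V = \sqrt{\frac{2 \Delta P}{\rho}}
V = √(2·(4.833·1000)/245.2) = 6.279 m/s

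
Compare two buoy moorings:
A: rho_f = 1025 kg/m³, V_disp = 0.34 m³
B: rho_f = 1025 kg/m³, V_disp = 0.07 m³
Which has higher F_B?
F_B(A) = 3419 N, F_B(B) = 703.9 N. Answer: A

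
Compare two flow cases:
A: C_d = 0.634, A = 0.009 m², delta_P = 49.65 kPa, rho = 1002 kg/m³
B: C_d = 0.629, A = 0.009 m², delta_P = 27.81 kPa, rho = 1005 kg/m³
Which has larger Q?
Q(A) = 56.8 L/s, Q(B) = 42.11 L/s. Answer: A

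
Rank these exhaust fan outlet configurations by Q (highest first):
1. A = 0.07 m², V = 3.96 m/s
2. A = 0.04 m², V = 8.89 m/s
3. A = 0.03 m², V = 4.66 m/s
Case 1: Q = 277.2 L/s
Case 2: Q = 355.6 L/s
Case 3: Q = 139.8 L/s
Ranking (highest first): 2, 1, 3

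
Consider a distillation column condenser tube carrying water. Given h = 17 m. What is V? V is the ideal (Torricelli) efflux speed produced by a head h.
Formula: V = \sqrt{2 g h}
V = √(2·9.81·17) = 18.26 m/s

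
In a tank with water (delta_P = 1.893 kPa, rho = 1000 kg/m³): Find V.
Formula: V = \sqrt{\frac{2 \Delta P}{\rho}}
V = √(2·(1.893·1000)/1000) = 1.946 m/s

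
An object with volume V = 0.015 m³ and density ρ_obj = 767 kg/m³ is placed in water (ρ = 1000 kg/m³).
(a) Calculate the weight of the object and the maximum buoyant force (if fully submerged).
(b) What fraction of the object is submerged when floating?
(a) W=rho_obj*g*V=767*9.81*0.015=112.9 N; F_B(max)=rho*g*V=1000*9.81*0.015=147.2 N
(b) Floating fraction=rho_obj/rho=767/1000=0.767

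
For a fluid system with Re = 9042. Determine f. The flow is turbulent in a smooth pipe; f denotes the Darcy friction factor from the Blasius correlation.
Formula: f = \frac{0.316}{Re^{0.25}}
f = 0.316/9042^0.25 = 0.03241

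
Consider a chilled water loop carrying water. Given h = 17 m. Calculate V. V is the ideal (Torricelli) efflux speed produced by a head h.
Formula: V = \sqrt{2 g h}
V = √(2·9.81·17) = 18.26 m/s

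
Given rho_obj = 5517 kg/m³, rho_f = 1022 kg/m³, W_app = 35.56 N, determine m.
Formula: W_{app} = mg\left(1 - \frac{\rho_f}{\rho_{obj}}\right)
Substituting knowns: 35.56 = m·9.81·(1 − 1022/5517)
Solving for m: m = 35.56/(9.81·(1 − 1022/5517)) = 4.449 kg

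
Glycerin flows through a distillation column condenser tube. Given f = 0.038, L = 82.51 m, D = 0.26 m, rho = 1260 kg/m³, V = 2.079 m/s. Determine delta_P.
Formula: \Delta P = f \frac{L}{D} \frac{\rho V^2}{2}
delta_P = 0.038·(82.51/0.26)·0.5·1260·2.079²/1000 = 32.84 kPa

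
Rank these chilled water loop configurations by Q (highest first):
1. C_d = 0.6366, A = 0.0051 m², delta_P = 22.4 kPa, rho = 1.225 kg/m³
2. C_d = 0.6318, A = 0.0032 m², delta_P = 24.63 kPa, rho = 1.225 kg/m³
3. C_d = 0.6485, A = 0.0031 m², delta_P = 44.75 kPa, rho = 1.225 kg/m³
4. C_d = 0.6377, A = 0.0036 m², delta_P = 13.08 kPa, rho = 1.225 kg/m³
Case 1: Q = 620.9 L/s
Case 2: Q = 405.4 L/s
Case 3: Q = 543.4 L/s
Case 4: Q = 335.5 L/s
Ranking (highest first): 1, 3, 2, 4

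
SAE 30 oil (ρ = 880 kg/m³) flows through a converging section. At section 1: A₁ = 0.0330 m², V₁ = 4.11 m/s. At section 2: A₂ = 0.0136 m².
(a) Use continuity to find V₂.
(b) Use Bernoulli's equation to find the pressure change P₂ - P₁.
(a) Continuity: A₁V₁=A₂V₂ -> V₂=A₁V₁/A₂=0.0330*4.11/0.0136=9.97 m/s
(b) Bernoulli: P₂-P₁=0.5*rho*(V₁^2-V₂^2)/1000=0.5*880*(4.11^2-9.97^2)/1000=-36.3 kPa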